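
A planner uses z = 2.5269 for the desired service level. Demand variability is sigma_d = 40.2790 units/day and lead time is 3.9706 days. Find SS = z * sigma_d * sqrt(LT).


sqrt(LT) = sqrt(3.9706) = 1.9926
SS = 2.5269 * 40.2790 * 1.9926 = 202.8125

202.8125 units


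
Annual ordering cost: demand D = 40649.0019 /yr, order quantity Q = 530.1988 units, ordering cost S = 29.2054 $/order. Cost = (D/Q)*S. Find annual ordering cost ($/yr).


Number of orders = D/Q = 76.6675
Cost = 76.6675 * 29.2054 = 2239.1042

2239.1042 $/yr


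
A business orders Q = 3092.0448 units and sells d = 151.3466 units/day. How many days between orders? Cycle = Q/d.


Cycle = 3092.0448 / 151.3466 = 20.4302

20.4302 days


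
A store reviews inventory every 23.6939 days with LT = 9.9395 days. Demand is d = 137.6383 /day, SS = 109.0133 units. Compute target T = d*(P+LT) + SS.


P + LT = 33.6334
d*(P+LT) = 137.6383 * 33.6334 = 4629.2440
T = 4629.2440 + 109.0133 = 4738.2573

4738.2573 units


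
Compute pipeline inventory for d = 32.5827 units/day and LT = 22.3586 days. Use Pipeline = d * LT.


Pipeline = 32.5827 * 22.3586 = 728.5036

728.5036 units


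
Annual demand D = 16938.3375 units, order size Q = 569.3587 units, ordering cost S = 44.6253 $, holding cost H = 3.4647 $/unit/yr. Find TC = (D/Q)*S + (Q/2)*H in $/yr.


Ordering cost = D*S/Q = 1327.5961
Holding cost = Q*H/2 = 986.3285
TC = 1327.5961 + 986.3285 = 2313.9246

2313.9246 $/yr


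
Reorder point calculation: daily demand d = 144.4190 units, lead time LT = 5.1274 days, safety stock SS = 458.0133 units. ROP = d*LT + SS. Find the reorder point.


d*LT = 144.4190 * 5.1274 = 740.4940
ROP = 740.4940 + 458.0133 = 1198.5073

1198.5073 units


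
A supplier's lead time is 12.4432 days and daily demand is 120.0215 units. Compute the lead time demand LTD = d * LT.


LTD = 120.0215 * 12.4432 = 1493.4515

1493.4515 units


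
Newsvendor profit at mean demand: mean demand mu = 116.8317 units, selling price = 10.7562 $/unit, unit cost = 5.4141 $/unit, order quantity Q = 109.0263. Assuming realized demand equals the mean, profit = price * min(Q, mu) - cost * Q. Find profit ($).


Sales at mu = min(109.0263, 116.8317) = 109.0263
Revenue = 10.7562 * 109.0263 = 1172.7087
Total cost = 5.4141 * 109.0263 = 590.2793
Profit = 1172.7087 - 590.2793 = 582.4294

582.4294 $


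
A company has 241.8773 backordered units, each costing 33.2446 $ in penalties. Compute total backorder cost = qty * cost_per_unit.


Total = 241.8773 * 33.2446 = 8041.1141

8041.1141 $


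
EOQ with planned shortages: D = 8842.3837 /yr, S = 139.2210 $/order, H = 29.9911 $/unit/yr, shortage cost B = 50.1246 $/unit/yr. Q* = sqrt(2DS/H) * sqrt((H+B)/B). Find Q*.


sqrt(2DS/H) = 286.5206
sqrt((H+B)/B) = 1.2643
Q* = 286.5206 * 1.2643 = 362.2340

362.2340 units


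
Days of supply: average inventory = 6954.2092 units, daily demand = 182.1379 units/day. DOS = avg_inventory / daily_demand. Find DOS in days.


DOS = 6954.2092 / 182.1379 = 38.1810

38.1810 days


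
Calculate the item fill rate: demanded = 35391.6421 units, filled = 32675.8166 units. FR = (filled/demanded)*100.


FR = 32675.8166 / 35391.6421 * 100 = 92.3264

92.3264%


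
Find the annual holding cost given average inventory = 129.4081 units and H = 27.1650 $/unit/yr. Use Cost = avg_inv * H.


Cost = 129.4081 * 27.1650 = 3515.3710

3515.3710 $/yr


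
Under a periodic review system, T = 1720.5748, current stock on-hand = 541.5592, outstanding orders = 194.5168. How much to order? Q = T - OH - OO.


Inventory position = OH + OO = 541.5592 + 194.5168 = 736.0760
Q = 1720.5748 - 736.0760 = 984.4988

984.4988 units


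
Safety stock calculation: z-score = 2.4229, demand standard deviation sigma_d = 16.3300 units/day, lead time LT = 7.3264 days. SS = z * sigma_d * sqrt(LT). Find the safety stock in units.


sqrt(LT) = sqrt(7.3264) = 2.7067
SS = 2.4229 * 16.3300 * 2.7067 = 107.0945

107.0945 units


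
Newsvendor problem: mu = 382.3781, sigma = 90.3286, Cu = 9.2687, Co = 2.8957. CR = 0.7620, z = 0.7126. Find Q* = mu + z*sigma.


CR = Cu/(Cu+Co) = 9.2687/(9.2687+2.8957) = 0.7620
z = 0.7126
Q* = 382.3781 + 0.7126 * 90.3286 = 446.7463

446.7463 units


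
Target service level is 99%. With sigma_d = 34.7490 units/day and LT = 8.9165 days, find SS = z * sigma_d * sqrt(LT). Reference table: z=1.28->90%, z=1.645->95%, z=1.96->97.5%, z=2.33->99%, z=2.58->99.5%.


From the table, SL = 99% corresponds to z = 2.33
sqrt(LT) = sqrt(8.9165) = 2.9861
SS = 2.33 * 34.7490 * 2.9861 = 241.7661

241.7661 units


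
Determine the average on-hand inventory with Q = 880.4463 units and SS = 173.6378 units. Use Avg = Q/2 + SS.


Q/2 = 440.2231
Avg = 440.2231 + 173.6378 = 613.8610

613.8610 units


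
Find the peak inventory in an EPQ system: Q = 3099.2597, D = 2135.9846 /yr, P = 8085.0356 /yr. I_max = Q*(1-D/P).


D/P = 0.2642
1 - D/P = 0.7358
I_max = 3099.2597 * 0.7358 = 2280.4666

2280.4666 units


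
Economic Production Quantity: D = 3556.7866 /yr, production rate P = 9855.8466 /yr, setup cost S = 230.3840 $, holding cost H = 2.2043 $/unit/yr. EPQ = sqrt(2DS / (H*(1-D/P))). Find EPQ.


1 - D/P = 1 - 0.3609 = 0.6391
H*(1-D/P) = 1.4088
2DS = 1638853.4481
EPQ = sqrt(1163288.9661) = 1078.5587

1078.5587 units


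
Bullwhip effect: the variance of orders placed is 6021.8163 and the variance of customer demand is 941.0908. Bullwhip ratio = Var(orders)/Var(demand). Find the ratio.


BW = 6021.8163 / 941.0908 = 6.3988

6.3988


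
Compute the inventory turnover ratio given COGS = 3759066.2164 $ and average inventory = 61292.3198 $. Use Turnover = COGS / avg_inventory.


Turnover = 3759066.2164 / 61292.3198 = 61.3301

61.3301


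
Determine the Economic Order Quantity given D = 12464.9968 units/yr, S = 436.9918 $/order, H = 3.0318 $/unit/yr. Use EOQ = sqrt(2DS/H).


2*D*S = 2 * 12464.9968 * 436.9918 = 10894202.7773
2*D*S/H = 3593311.8205
EOQ = sqrt(3593311.8205) = 1895.6033

1895.6033 units


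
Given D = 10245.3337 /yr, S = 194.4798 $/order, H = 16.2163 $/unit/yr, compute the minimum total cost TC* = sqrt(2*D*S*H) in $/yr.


2*D*S*H = 64622294.3853
TC* = sqrt(64622294.3853) = 8038.7993

8038.7993 $/yr


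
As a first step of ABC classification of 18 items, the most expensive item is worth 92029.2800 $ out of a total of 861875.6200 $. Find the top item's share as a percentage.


Top item = 92029.2800
Total = 861875.6200
Percentage = 92029.2800 / 861875.6200 * 100 = 10.6778

10.6778%


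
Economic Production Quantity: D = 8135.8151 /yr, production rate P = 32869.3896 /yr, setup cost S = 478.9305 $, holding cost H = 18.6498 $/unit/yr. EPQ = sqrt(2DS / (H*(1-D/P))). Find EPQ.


1 - D/P = 1 - 0.2475 = 0.7525
H*(1-D/P) = 14.0336
2DS = 7792979.9875
EPQ = sqrt(555308.2633) = 745.1901

745.1901 units


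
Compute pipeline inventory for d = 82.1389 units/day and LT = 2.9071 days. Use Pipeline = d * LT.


Pipeline = 82.1389 * 2.9071 = 238.7860

238.7860 units


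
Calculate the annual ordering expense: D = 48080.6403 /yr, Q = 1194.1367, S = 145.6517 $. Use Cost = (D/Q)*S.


Number of orders = D/Q = 40.2639
Cost = 40.2639 * 145.6517 = 5864.5103

5864.5103 $/yr


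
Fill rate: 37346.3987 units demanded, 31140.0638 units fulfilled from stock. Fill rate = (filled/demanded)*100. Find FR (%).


FR = 31140.0638 / 37346.3987 * 100 = 83.3817

83.3817%


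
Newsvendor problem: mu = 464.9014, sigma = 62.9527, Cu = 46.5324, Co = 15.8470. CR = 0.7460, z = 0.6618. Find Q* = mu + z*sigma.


CR = Cu/(Cu+Co) = 46.5324/(46.5324+15.8470) = 0.7460
z = 0.6618
Q* = 464.9014 + 0.6618 * 62.9527 = 506.5635

506.5635 units


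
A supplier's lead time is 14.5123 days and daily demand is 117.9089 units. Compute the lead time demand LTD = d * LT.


LTD = 117.9089 * 14.5123 = 1711.1293

1711.1293 units


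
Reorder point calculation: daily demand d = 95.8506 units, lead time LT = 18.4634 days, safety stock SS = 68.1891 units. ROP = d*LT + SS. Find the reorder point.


d*LT = 95.8506 * 18.4634 = 1769.7280
ROP = 1769.7280 + 68.1891 = 1837.9171

1837.9171 units


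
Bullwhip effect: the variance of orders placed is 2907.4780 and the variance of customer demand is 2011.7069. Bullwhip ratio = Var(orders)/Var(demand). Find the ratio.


BW = 2907.4780 / 2011.7069 = 1.4453

1.4453


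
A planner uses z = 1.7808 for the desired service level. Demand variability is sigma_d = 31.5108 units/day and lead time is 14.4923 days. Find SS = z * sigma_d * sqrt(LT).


sqrt(LT) = sqrt(14.4923) = 3.8069
SS = 1.7808 * 31.5108 * 3.8069 = 213.6207

213.6207 units


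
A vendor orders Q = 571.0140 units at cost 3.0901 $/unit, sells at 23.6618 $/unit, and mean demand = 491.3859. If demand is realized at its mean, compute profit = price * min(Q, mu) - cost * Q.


Sales at mu = min(571.0140, 491.3859) = 491.3859
Revenue = 23.6618 * 491.3859 = 11627.0749
Total cost = 3.0901 * 571.0140 = 1764.4904
Profit = 11627.0749 - 1764.4904 = 9862.5845

9862.5845 $


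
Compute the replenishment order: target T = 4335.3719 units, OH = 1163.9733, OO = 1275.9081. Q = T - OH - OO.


Inventory position = OH + OO = 1163.9733 + 1275.9081 = 2439.8814
Q = 4335.3719 - 2439.8814 = 1895.4905

1895.4905 units


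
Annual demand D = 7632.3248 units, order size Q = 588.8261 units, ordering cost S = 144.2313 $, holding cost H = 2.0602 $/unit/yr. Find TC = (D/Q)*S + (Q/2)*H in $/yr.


Ordering cost = D*S/Q = 1869.5165
Holding cost = Q*H/2 = 606.5498
TC = 1869.5165 + 606.5498 = 2476.0663

2476.0663 $/yr


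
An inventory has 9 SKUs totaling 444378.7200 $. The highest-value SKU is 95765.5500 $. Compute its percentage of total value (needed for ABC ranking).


Top item = 95765.5500
Total = 444378.7200
Percentage = 95765.5500 / 444378.7200 * 100 = 21.5504

21.5504%


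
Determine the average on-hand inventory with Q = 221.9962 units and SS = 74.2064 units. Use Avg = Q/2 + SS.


Q/2 = 110.9981
Avg = 110.9981 + 74.2064 = 185.2045

185.2045 units


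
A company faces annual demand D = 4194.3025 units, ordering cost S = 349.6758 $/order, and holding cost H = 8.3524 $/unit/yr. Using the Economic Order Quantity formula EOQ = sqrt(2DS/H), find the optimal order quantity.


2*D*S = 2 * 4194.3025 * 349.6758 = 2933292.1643
2*D*S/H = 351191.5335
EOQ = sqrt(351191.5335) = 592.6142

592.6142 units


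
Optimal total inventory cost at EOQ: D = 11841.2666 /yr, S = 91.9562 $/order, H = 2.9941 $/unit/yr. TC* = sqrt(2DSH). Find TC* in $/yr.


2*D*S*H = 6520418.5194
TC* = sqrt(6520418.5194) = 2553.5110

2553.5110 $/yr


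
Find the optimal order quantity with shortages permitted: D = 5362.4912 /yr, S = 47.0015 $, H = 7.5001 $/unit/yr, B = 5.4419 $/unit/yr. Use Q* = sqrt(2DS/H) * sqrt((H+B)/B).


sqrt(2DS/H) = 259.2511
sqrt((H+B)/B) = 1.5421
Q* = 259.2511 * 1.5421 = 399.8030

399.8030 units


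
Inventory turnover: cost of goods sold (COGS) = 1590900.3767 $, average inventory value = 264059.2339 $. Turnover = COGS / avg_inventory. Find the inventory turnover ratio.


Turnover = 1590900.3767 / 264059.2339 = 6.0248

6.0248


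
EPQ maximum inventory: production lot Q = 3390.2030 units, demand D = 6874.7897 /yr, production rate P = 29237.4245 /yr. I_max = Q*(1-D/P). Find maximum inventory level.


D/P = 0.2351
1 - D/P = 0.7649
I_max = 3390.2030 * 0.7649 = 2593.0421

2593.0421 units


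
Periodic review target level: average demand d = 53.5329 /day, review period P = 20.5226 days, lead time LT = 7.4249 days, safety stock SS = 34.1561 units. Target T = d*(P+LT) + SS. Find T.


P + LT = 27.9475
d*(P+LT) = 53.5329 * 27.9475 = 1496.1107
T = 1496.1107 + 34.1561 = 1530.2668

1530.2668 units


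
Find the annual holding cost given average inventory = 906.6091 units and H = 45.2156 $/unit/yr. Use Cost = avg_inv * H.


Cost = 906.6091 * 45.2156 = 40992.8744

40992.8744 $/yr


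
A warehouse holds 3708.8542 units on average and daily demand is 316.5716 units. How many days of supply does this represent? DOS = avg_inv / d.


DOS = 3708.8542 / 316.5716 = 11.7157

11.7157 days


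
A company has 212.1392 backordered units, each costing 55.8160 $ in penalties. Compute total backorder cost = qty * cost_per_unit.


Total = 212.1392 * 55.8160 = 11840.7616

11840.7616 $


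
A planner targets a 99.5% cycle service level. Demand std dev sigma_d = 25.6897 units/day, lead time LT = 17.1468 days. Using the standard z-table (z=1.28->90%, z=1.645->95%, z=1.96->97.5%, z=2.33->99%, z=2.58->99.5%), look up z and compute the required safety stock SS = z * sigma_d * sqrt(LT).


From the table, SL = 99.5% corresponds to z = 2.58
sqrt(LT) = sqrt(17.1468) = 4.1409
SS = 2.58 * 25.6897 * 4.1409 = 274.4545

274.4545 units


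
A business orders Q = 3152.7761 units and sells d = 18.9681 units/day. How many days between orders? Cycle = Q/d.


Cycle = 3152.7761 / 18.9681 = 166.2146

166.2146 days


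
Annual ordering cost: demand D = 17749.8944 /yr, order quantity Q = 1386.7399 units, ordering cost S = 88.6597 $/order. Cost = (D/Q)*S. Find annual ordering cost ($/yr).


Number of orders = D/Q = 12.7997
Cost = 12.7997 * 88.6597 = 1134.8201

1134.8201 $/yr


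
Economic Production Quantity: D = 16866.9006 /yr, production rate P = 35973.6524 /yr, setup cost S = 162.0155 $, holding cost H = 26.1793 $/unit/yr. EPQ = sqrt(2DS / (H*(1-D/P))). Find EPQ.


1 - D/P = 1 - 0.4689 = 0.5311
H*(1-D/P) = 13.9047
2DS = 5465398.6683
EPQ = sqrt(393062.3882) = 626.9469

626.9469 units


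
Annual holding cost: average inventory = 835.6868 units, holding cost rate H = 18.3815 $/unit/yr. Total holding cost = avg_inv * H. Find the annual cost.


Cost = 835.6868 * 18.3815 = 15361.1769

15361.1769 $/yr


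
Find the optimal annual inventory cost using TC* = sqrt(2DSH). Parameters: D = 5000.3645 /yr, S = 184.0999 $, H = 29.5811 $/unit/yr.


2*D*S*H = 54462745.5636
TC* = sqrt(54462745.5636) = 7379.8879

7379.8879 $/yr


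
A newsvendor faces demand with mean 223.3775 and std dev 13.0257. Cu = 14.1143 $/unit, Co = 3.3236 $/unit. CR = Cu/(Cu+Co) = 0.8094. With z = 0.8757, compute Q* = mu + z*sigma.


CR = Cu/(Cu+Co) = 14.1143/(14.1143+3.3236) = 0.8094
z = 0.8757
Q* = 223.3775 + 0.8757 * 13.0257 = 234.7841

234.7841 units


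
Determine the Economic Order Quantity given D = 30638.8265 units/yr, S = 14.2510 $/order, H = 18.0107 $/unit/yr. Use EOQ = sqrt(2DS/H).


2*D*S = 2 * 30638.8265 * 14.2510 = 873267.8329
2*D*S/H = 48486.0573
EOQ = sqrt(48486.0573) = 220.1955

220.1955 units


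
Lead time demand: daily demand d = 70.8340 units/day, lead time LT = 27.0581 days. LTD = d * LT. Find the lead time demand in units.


LTD = 70.8340 * 27.0581 = 1916.6335

1916.6335 units


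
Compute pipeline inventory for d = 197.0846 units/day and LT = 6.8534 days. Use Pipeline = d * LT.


Pipeline = 197.0846 * 6.8534 = 1350.6996

1350.6996 units


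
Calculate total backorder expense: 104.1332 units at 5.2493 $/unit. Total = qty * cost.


Total = 104.1332 * 5.2493 = 546.6264

546.6264 $


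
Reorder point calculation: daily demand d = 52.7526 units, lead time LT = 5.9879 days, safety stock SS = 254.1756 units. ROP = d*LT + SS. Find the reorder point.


d*LT = 52.7526 * 5.9879 = 315.8773
ROP = 315.8773 + 254.1756 = 570.0529

570.0529 units


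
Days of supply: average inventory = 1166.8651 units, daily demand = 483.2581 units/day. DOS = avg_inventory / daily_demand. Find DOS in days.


DOS = 1166.8651 / 483.2581 = 2.4146

2.4146 days


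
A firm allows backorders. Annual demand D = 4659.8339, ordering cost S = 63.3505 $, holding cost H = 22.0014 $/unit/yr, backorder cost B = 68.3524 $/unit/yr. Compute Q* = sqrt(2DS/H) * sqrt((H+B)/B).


sqrt(2DS/H) = 163.8136
sqrt((H+B)/B) = 1.1497
Q* = 163.8136 * 1.1497 = 188.3417

188.3417 units


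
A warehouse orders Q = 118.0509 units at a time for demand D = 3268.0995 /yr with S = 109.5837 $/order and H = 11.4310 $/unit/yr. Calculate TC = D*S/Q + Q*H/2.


Ordering cost = D*S/Q = 3033.6951
Holding cost = Q*H/2 = 674.7199
TC = 3033.6951 + 674.7199 = 3708.4150

3708.4150 $/yr


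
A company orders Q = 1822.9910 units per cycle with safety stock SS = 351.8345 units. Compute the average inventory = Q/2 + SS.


Q/2 = 911.4955
Avg = 911.4955 + 351.8345 = 1263.3300

1263.3300 units


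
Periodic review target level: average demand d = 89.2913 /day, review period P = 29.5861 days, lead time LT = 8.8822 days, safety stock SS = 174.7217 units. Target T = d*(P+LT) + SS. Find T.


P + LT = 38.4683
d*(P+LT) = 89.2913 * 38.4683 = 3434.8845
T = 3434.8845 + 174.7217 = 3609.6062

3609.6062 units


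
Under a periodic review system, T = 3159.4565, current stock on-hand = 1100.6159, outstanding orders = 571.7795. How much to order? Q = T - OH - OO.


Inventory position = OH + OO = 1100.6159 + 571.7795 = 1672.3954
Q = 3159.4565 - 1672.3954 = 1487.0611

1487.0611 units


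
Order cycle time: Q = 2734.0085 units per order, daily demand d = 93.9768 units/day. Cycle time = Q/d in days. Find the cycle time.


Cycle = 2734.0085 / 93.9768 = 29.0924

29.0924 days


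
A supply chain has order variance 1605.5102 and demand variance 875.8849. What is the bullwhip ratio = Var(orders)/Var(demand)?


BW = 1605.5102 / 875.8849 = 1.8330

1.8330


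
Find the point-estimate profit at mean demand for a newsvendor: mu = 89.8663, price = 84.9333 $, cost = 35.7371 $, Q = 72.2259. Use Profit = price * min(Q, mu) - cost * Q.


Sales at mu = min(72.2259, 89.8663) = 72.2259
Revenue = 84.9333 * 72.2259 = 6134.3840
Total cost = 35.7371 * 72.2259 = 2581.1442
Profit = 6134.3840 - 2581.1442 = 3553.2398

3553.2398 $


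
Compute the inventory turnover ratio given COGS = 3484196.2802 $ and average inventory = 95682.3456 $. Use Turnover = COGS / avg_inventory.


Turnover = 3484196.2802 / 95682.3456 = 36.4142

36.4142


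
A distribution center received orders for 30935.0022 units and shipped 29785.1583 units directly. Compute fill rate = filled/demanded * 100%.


FR = 29785.1583 / 30935.0022 * 100 = 96.2830

96.2830%


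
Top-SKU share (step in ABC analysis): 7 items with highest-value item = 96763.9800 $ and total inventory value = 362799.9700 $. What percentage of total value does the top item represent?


Top item = 96763.9800
Total = 362799.9700
Percentage = 96763.9800 / 362799.9700 * 100 = 26.6714

26.6714%


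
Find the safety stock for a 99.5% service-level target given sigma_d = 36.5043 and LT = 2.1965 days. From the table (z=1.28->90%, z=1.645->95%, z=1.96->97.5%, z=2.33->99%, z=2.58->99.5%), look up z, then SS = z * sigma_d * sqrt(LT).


From the table, SL = 99.5% corresponds to z = 2.58
sqrt(LT) = sqrt(2.1965) = 1.4821
SS = 2.58 * 36.5043 * 1.4821 = 139.5820

139.5820 units


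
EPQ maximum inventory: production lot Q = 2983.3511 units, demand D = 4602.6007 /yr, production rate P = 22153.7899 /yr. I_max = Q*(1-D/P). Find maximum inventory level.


D/P = 0.2078
1 - D/P = 0.7922
I_max = 2983.3511 * 0.7922 = 2363.5396

2363.5396 units


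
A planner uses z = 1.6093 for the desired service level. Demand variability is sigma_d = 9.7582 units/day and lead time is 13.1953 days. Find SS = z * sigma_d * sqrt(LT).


sqrt(LT) = sqrt(13.1953) = 3.6325
SS = 1.6093 * 9.7582 * 3.6325 = 57.0448

57.0448 units


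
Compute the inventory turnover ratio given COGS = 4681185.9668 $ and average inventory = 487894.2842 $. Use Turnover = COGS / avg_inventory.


Turnover = 4681185.9668 / 487894.2842 = 9.5947

9.5947


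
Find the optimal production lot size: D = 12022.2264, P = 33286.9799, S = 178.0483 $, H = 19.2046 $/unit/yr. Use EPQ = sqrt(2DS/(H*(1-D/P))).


1 - D/P = 1 - 0.3612 = 0.6388
H*(1-D/P) = 12.2685
2DS = 4281073.9455
EPQ = sqrt(348948.6354) = 590.7187

590.7187 units


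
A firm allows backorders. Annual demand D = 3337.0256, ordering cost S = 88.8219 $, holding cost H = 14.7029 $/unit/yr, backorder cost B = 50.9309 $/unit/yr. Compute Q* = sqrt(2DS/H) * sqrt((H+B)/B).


sqrt(2DS/H) = 200.7952
sqrt((H+B)/B) = 1.1352
Q* = 200.7952 * 1.1352 = 227.9431

227.9431 units


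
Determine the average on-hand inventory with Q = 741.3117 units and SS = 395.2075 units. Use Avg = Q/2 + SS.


Q/2 = 370.6558
Avg = 370.6558 + 395.2075 = 765.8633

765.8633 units


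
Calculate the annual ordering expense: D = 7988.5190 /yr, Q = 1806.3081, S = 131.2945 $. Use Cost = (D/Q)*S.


Number of orders = D/Q = 4.4226
Cost = 4.4226 * 131.2945 = 580.6588

580.6588 $/yr


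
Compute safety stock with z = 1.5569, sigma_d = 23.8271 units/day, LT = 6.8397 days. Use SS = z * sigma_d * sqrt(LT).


sqrt(LT) = sqrt(6.8397) = 2.6153
SS = 1.5569 * 23.8271 * 2.6153 = 97.0176

97.0176 units


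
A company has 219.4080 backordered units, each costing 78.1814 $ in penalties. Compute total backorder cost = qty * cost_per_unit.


Total = 219.4080 * 78.1814 = 17153.6246

17153.6246 $


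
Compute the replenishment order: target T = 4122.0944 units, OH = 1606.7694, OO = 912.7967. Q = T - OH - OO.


Inventory position = OH + OO = 1606.7694 + 912.7967 = 2519.5661
Q = 4122.0944 - 2519.5661 = 1602.5283

1602.5283 units


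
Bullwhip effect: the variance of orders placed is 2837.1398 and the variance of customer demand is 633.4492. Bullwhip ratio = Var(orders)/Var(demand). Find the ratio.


BW = 2837.1398 / 633.4492 = 4.4789

4.4789


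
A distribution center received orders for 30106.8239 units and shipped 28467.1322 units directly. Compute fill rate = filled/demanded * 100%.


FR = 28467.1322 / 30106.8239 * 100 = 94.5538

94.5538%


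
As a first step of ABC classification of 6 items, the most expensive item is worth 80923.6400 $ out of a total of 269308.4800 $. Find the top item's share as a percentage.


Top item = 80923.6400
Total = 269308.4800
Percentage = 80923.6400 / 269308.4800 * 100 = 30.0487

30.0487%


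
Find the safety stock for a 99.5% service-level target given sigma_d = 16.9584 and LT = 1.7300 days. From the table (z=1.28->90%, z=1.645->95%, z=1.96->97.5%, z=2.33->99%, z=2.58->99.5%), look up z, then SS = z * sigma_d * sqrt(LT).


From the table, SL = 99.5% corresponds to z = 2.58
sqrt(LT) = sqrt(1.7300) = 1.3153
SS = 2.58 * 16.9584 * 1.3153 = 57.5477

57.5477 units


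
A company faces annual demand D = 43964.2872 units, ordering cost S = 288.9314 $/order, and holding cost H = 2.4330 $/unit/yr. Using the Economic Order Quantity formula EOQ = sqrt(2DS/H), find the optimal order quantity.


2*D*S = 2 * 43964.2872 * 288.9314 = 25405326.1014
2*D*S/H = 10441975.3808
EOQ = sqrt(10441975.3808) = 3231.4046

3231.4046 units


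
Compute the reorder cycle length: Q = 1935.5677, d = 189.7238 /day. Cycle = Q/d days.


Cycle = 1935.5677 / 189.7238 = 10.2020

10.2020 days


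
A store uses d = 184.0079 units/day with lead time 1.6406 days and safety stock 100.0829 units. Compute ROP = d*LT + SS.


d*LT = 184.0079 * 1.6406 = 301.8834
ROP = 301.8834 + 100.0829 = 401.9663

401.9663 units


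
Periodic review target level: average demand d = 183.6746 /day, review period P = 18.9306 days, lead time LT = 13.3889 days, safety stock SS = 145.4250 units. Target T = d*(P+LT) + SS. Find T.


P + LT = 32.3195
d*(P+LT) = 183.6746 * 32.3195 = 5936.2712
T = 5936.2712 + 145.4250 = 6081.6962

6081.6962 units


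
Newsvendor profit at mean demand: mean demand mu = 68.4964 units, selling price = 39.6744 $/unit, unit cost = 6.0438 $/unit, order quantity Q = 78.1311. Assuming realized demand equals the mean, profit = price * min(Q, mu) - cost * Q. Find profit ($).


Sales at mu = min(78.1311, 68.4964) = 68.4964
Revenue = 39.6744 * 68.4964 = 2717.5536
Total cost = 6.0438 * 78.1311 = 472.2087
Profit = 2717.5536 - 472.2087 = 2245.3448

2245.3448 $


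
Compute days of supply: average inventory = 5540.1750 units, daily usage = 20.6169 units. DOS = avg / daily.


DOS = 5540.1750 / 20.6169 = 268.7201

268.7201 days


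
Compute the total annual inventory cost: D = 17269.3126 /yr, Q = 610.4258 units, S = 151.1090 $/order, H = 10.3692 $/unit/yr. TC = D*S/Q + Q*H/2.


Ordering cost = D*S/Q = 4274.9644
Holding cost = Q*H/2 = 3164.8136
TC = 4274.9644 + 3164.8136 = 7439.7780

7439.7780 $/yr


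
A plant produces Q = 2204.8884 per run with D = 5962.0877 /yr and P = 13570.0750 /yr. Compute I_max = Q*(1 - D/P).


D/P = 0.4394
1 - D/P = 0.5606
I_max = 2204.8884 * 0.5606 = 1236.1585

1236.1585 units


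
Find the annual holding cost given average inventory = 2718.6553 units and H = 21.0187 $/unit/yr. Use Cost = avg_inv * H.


Cost = 2718.6553 * 21.0187 = 57142.6002

57142.6002 $/yr


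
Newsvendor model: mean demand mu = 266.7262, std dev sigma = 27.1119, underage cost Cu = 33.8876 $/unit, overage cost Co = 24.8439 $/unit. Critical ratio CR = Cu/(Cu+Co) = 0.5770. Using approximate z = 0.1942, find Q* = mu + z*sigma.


CR = Cu/(Cu+Co) = 33.8876/(33.8876+24.8439) = 0.5770
z = 0.1942
Q* = 266.7262 + 0.1942 * 27.1119 = 271.9913

271.9913 units


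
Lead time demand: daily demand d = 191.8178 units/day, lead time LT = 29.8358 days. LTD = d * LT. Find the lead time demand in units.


LTD = 191.8178 * 29.8358 = 5723.0375

5723.0375 units


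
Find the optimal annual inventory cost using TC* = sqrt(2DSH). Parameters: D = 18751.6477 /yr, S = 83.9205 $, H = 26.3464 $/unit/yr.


2*D*S*H = 82919900.9345
TC* = sqrt(82919900.9345) = 9106.0365

9106.0365 $/yr


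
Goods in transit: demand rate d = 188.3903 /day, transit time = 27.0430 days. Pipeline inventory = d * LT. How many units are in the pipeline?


Pipeline = 188.3903 * 27.0430 = 5094.6389

5094.6389 units


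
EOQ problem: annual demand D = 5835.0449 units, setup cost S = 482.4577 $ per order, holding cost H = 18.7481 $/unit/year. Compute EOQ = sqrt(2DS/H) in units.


2*D*S = 2 * 5835.0449 * 482.4577 = 5630324.6837
2*D*S/H = 300314.4150
EOQ = sqrt(300314.4150) = 548.0095

548.0095 units


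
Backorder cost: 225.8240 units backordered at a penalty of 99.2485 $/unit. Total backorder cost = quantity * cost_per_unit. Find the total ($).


Total = 225.8240 * 99.2485 = 22412.6933

22412.6933 $


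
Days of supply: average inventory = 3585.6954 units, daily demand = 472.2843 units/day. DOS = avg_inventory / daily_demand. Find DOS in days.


DOS = 3585.6954 / 472.2843 = 7.5922

7.5922 days


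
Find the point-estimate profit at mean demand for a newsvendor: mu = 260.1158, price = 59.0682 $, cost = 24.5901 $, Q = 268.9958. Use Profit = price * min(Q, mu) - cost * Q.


Sales at mu = min(268.9958, 260.1158) = 260.1158
Revenue = 59.0682 * 260.1158 = 15364.5721
Total cost = 24.5901 * 268.9958 = 6614.6336
Profit = 15364.5721 - 6614.6336 = 8749.9385

8749.9385 $


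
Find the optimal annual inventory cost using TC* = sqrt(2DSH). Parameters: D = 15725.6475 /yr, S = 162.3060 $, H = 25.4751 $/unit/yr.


2*D*S*H = 130043606.2261
TC* = sqrt(130043606.2261) = 11403.6664

11403.6664 $/yr


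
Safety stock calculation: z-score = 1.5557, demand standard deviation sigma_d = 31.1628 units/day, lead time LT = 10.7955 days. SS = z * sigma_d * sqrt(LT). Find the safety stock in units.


sqrt(LT) = sqrt(10.7955) = 3.2857
SS = 1.5557 * 31.1628 * 3.2857 = 159.2882

159.2882 units


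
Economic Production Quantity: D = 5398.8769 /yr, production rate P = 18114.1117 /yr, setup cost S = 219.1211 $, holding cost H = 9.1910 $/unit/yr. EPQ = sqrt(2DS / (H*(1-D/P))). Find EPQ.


1 - D/P = 1 - 0.2980 = 0.7020
H*(1-D/P) = 6.4516
2DS = 2366015.6902
EPQ = sqrt(366730.9060) = 605.5831

605.5831 units


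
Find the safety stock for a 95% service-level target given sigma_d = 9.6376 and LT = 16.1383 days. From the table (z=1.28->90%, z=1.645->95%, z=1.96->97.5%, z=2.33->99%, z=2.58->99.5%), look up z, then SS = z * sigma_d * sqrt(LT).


From the table, SL = 95% corresponds to z = 1.645
sqrt(LT) = sqrt(16.1383) = 4.0173
SS = 1.645 * 9.6376 * 4.0173 = 63.6889

63.6889 units


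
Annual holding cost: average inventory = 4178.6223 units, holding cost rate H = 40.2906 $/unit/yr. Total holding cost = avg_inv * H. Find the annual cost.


Cost = 4178.6223 * 40.2906 = 168359.1996

168359.1996 $/yr


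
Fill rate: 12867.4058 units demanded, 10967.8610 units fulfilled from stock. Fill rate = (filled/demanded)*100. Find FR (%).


FR = 10967.8610 / 12867.4058 * 100 = 85.2375

85.2375%


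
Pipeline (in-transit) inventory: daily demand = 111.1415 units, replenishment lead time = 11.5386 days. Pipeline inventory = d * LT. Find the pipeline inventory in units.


Pipeline = 111.1415 * 11.5386 = 1282.4173

1282.4173 units


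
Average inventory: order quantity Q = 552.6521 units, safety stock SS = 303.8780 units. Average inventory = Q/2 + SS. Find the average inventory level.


Q/2 = 276.3261
Avg = 276.3261 + 303.8780 = 580.2041

580.2041 units


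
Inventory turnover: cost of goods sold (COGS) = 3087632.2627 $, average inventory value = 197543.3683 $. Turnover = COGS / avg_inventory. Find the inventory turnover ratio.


Turnover = 3087632.2627 / 197543.3683 = 15.6301

15.6301


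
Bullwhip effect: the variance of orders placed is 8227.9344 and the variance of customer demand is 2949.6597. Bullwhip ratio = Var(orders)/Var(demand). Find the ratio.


BW = 8227.9344 / 2949.6597 = 2.7895

2.7895


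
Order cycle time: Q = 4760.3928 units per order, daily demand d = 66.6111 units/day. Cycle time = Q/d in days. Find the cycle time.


Cycle = 4760.3928 / 66.6111 = 71.4655

71.4655 days


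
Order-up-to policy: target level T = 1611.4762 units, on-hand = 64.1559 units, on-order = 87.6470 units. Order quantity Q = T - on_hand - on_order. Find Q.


Inventory position = OH + OO = 64.1559 + 87.6470 = 151.8029
Q = 1611.4762 - 151.8029 = 1459.6733

1459.6733 units


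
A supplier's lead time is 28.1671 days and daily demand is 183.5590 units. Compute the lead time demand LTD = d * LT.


LTD = 183.5590 * 28.1671 = 5170.3247

5170.3247 units


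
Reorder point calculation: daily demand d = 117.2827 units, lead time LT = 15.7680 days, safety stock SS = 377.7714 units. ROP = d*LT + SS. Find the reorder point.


d*LT = 117.2827 * 15.7680 = 1849.3136
ROP = 1849.3136 + 377.7714 = 2227.0850

2227.0850 units


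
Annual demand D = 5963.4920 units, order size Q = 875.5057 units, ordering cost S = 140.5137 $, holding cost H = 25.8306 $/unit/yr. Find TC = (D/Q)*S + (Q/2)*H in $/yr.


Ordering cost = D*S/Q = 957.1066
Holding cost = Q*H/2 = 11307.4188
TC = 957.1066 + 11307.4188 = 12264.5254

12264.5254 $/yr


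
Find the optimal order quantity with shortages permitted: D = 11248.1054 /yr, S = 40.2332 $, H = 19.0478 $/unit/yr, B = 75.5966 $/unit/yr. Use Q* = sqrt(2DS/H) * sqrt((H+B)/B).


sqrt(2DS/H) = 217.9840
sqrt((H+B)/B) = 1.1189
Q* = 217.9840 * 1.1189 = 243.9051

243.9051 units


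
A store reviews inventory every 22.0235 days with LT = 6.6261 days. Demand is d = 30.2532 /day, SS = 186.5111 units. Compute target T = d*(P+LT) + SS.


P + LT = 28.6496
d*(P+LT) = 30.2532 * 28.6496 = 866.7421
T = 866.7421 + 186.5111 = 1053.2532

1053.2532 units


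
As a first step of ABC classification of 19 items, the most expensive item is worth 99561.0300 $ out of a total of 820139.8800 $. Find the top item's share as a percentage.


Top item = 99561.0300
Total = 820139.8800
Percentage = 99561.0300 / 820139.8800 * 100 = 12.1395

12.1395%


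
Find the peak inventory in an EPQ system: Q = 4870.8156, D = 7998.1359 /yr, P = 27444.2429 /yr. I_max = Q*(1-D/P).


D/P = 0.2914
1 - D/P = 0.7086
I_max = 4870.8156 * 0.7086 = 3451.3031

3451.3031 units


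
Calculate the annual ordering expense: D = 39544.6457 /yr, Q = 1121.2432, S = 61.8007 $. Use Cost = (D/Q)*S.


Number of orders = D/Q = 35.2686
Cost = 35.2686 * 61.8007 = 2179.6224

2179.6224 $/yr


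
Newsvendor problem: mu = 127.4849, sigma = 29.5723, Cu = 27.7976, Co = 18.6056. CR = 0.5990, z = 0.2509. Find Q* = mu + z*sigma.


CR = Cu/(Cu+Co) = 27.7976/(27.7976+18.6056) = 0.5990
z = 0.2509
Q* = 127.4849 + 0.2509 * 29.5723 = 134.9046

134.9046 units


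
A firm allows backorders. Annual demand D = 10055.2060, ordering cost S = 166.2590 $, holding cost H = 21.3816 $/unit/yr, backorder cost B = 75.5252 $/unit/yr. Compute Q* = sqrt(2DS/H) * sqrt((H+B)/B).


sqrt(2DS/H) = 395.4422
sqrt((H+B)/B) = 1.1327
Q* = 395.4422 * 1.1327 = 447.9341

447.9341 units


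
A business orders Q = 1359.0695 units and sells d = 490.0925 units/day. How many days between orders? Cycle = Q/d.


Cycle = 1359.0695 / 490.0925 = 2.7731

2.7731 days


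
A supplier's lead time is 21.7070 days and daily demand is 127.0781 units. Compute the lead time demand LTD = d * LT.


LTD = 127.0781 * 21.7070 = 2758.4843

2758.4843 units


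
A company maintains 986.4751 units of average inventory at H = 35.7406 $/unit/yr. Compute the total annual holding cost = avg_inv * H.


Cost = 986.4751 * 35.7406 = 35257.2120

35257.2120 $/yr


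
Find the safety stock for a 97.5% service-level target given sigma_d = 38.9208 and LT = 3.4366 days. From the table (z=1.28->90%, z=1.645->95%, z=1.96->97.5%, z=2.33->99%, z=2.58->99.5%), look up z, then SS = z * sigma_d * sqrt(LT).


From the table, SL = 97.5% corresponds to z = 1.96
sqrt(LT) = sqrt(3.4366) = 1.8538
SS = 1.96 * 38.9208 * 1.8538 = 141.4172

141.4172 units


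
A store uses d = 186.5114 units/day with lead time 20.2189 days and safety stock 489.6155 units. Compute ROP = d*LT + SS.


d*LT = 186.5114 * 20.2189 = 3771.0553
ROP = 3771.0553 + 489.6155 = 4260.6708

4260.6708 units


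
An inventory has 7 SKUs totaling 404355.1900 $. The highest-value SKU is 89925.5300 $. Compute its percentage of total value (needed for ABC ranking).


Top item = 89925.5300
Total = 404355.1900
Percentage = 89925.5300 / 404355.1900 * 100 = 22.2392

22.2392%


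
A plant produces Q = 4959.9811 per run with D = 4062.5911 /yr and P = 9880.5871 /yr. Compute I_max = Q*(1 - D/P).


D/P = 0.4112
1 - D/P = 0.5888
I_max = 4959.9811 * 0.5888 = 2920.5906

2920.5906 units


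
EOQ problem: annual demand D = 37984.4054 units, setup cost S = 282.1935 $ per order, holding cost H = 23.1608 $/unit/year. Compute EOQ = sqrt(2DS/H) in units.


2*D*S = 2 * 37984.4054 * 282.1935 = 21437904.6105
2*D*S/H = 925611.5769
EOQ = sqrt(925611.5769) = 962.0871

962.0871 units


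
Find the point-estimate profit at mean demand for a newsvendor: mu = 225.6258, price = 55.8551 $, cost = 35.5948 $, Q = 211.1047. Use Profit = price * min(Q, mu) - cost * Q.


Sales at mu = min(211.1047, 225.6258) = 211.1047
Revenue = 55.8551 * 211.1047 = 11791.2741
Total cost = 35.5948 * 211.1047 = 7514.2296
Profit = 11791.2741 - 7514.2296 = 4277.0446

4277.0446 $


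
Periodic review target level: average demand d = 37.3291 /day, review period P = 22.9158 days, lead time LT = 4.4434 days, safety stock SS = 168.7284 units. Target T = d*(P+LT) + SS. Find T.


P + LT = 27.3592
d*(P+LT) = 37.3291 * 27.3592 = 1021.2943
T = 1021.2943 + 168.7284 = 1190.0227

1190.0227 units


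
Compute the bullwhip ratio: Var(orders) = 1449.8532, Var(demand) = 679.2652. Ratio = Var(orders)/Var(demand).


BW = 1449.8532 / 679.2652 = 2.1344

2.1344


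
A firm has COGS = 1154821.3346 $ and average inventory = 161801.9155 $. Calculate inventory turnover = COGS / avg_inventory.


Turnover = 1154821.3346 / 161801.9155 = 7.1373

7.1373


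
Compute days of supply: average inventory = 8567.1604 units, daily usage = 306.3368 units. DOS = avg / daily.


DOS = 8567.1604 / 306.3368 = 27.9665

27.9665 days


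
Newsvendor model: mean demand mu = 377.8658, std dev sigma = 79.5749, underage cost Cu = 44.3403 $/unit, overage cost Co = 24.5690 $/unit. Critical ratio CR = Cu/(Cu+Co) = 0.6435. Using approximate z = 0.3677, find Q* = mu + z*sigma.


CR = Cu/(Cu+Co) = 44.3403/(44.3403+24.5690) = 0.6435
z = 0.3677
Q* = 377.8658 + 0.3677 * 79.5749 = 407.1255

407.1255 units


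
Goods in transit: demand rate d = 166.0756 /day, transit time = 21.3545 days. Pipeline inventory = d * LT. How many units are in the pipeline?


Pipeline = 166.0756 * 21.3545 = 3546.4614

3546.4614 units


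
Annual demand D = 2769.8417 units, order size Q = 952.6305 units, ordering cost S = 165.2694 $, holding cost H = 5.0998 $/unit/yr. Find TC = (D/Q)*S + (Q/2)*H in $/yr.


Ordering cost = D*S/Q = 480.5327
Holding cost = Q*H/2 = 2429.1125
TC = 480.5327 + 2429.1125 = 2909.6452

2909.6452 $/yr


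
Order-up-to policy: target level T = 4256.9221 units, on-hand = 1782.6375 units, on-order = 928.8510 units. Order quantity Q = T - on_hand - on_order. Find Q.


Inventory position = OH + OO = 1782.6375 + 928.8510 = 2711.4885
Q = 4256.9221 - 2711.4885 = 1545.4336

1545.4336 units


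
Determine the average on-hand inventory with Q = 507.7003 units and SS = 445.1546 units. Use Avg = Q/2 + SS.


Q/2 = 253.8502
Avg = 253.8502 + 445.1546 = 699.0048

699.0048 units


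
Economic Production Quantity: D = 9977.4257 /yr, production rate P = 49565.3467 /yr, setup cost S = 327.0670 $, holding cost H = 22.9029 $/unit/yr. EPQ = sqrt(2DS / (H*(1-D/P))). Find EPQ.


1 - D/P = 1 - 0.2013 = 0.7987
H*(1-D/P) = 18.2926
2DS = 6526573.3828
EPQ = sqrt(356787.9695) = 597.3173

597.3173 units


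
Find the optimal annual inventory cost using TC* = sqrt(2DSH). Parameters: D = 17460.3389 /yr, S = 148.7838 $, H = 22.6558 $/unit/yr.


2*D*S*H = 117711180.0192
TC* = sqrt(117711180.0192) = 10849.4783

10849.4783 $/yr


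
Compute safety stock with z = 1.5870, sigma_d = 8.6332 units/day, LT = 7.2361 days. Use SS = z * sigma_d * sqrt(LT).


sqrt(LT) = sqrt(7.2361) = 2.6900
SS = 1.5870 * 8.6332 * 2.6900 = 36.8554

36.8554 units


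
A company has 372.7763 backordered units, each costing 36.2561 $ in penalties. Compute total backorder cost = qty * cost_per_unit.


Total = 372.7763 * 36.2561 = 13515.4148

13515.4148 $


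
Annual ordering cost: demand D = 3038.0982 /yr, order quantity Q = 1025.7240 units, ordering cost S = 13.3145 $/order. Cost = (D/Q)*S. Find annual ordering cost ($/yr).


Number of orders = D/Q = 2.9619
Cost = 2.9619 * 13.3145 = 39.4363

39.4363 $/yr


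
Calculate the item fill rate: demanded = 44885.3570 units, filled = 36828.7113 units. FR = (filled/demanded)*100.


FR = 36828.7113 / 44885.3570 * 100 = 82.0506

82.0506%


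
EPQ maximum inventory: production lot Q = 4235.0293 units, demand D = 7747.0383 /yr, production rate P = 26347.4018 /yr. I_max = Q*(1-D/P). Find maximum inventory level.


D/P = 0.2940
1 - D/P = 0.7060
I_max = 4235.0293 * 0.7060 = 2989.7857

2989.7857 units


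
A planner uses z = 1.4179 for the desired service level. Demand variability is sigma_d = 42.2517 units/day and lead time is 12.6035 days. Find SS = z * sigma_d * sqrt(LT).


sqrt(LT) = sqrt(12.6035) = 3.5501
SS = 1.4179 * 42.2517 * 3.5501 = 212.6843

212.6843 units


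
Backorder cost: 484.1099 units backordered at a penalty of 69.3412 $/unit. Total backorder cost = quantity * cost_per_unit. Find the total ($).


Total = 484.1099 * 69.3412 = 33568.7614

33568.7614 $


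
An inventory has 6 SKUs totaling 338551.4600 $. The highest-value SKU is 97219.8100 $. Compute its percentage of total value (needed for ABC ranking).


Top item = 97219.8100
Total = 338551.4600
Percentage = 97219.8100 / 338551.4600 * 100 = 28.7164

28.7164%


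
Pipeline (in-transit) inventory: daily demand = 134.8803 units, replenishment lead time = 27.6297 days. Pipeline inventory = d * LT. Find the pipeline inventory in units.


Pipeline = 134.8803 * 27.6297 = 3726.7022

3726.7022 units


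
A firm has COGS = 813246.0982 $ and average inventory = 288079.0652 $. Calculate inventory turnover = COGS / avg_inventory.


Turnover = 813246.0982 / 288079.0652 = 2.8230

2.8230
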